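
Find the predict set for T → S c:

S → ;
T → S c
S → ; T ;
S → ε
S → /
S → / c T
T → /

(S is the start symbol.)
PREDICT(T → S c) = (FIRST(RHS) \ {ε}) ∪ (FOLLOW(T) if ε ∈ FIRST(RHS), i.e. RHS ⇒* ε)
FIRST(S) = { '/', ';', ε }
FIRST(S c) = { '/', ';', 'c' }
ε ∉ FIRST(S c), so FOLLOW(T) is not added.
PREDICT(T → S c) = { '/', ';', 'c' }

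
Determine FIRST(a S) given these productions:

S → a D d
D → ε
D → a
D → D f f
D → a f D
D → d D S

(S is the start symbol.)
{ 'a' }

To compute FIRST(a S), process the symbols left to right:
Symbol a is a terminal. Add 'a' and stop.
FIRST(a S) = { 'a' }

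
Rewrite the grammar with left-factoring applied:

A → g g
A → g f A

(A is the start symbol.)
A → g A'
A' → g
A' → f A

Left-factoring transforms A → αβ₁ | αβ₂ into A → αA' and A' → β₁ | β₂
(α is the longest common prefix among the alternatives). Repeat until
no nonterminal has two alternatives with a common prefix.

Round 1: A has alternatives sharing prefix 'g'. Introduce A': A → g A'
  Add: A' → g
  Add: A' → f A

No remaining common prefixes — done.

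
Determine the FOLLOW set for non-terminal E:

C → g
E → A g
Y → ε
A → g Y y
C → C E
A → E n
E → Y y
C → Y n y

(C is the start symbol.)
{ $, 'g', 'n', 'y' }

In C → C E: E is at the end, add FOLLOW(C)
In A → E n: E is followed by n, add FIRST(n) \ {ε} = { 'n' }

The FOLLOW sets referred to above (computed the same way, to a fixed point):
  FOLLOW(C) = { $, 'g', 'y' }

Taking the union: FOLLOW(E) = { $, 'g', 'n', 'y' }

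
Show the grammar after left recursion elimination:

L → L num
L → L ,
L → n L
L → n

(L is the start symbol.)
L → n L L'
L → n L'
L' → num L'
L' → , L'
L' → ε

L is directly left-recursive. The standard transformation for
  A → A α₁ | ... | A α_m | β₁ | ... | β_n
is
  A  → β₁ A' | ... | β_n A'
  A' → α₁ A' | ... | α_m A' | ε

L → n L becomes L → n L L'
L → n becomes L → n L'
L → L num becomes L' → num L'
L → L , becomes L' → , L'
Add L' → ε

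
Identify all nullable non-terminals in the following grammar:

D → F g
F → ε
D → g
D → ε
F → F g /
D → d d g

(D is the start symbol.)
{ 'D', 'F' }

A non-terminal is nullable if it can derive ε (the empty string): either it has an ε-production, or it has a production whose right-hand side consists entirely of nullable non-terminals.

ε-productions: F → ε, D → ε
So F, D are immediately nullable.
Every non-terminal is now nullable.
Nullable = { 'D', 'F' }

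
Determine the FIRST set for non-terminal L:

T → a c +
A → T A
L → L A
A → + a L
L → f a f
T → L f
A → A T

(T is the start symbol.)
To compute FIRST(L), examine every production with L on the left-hand side, reading each right-hand side left to right until a non-nullable symbol is reached.

From L → L A:
  - L is the symbol being defined: contributes nothing new
    L is not nullable, so stop
From L → f a f:
  - f is a terminal: add 'f' and stop

Collecting: FIRST(L) = { 'f' }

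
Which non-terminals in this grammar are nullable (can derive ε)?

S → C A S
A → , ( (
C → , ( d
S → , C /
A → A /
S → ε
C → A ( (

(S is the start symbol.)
A non-terminal is nullable if it can derive ε (the empty string): either it has an ε-production, or it has a production whose right-hand side consists entirely of nullable non-terminals.

ε-productions: S → ε
So S is immediately nullable.
No further non-terminal can be added: every production for the remaining non-terminals contains a terminal or a non-nullable non-terminal.
Nullable = { 'S' }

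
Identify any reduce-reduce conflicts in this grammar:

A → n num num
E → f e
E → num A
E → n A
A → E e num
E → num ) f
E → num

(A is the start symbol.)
Yes — I11: [A → n num num .] vs [E → num .]

Augment with A' → A and build the canonical LR(0) collection (I0 = CLOSURE({[A' → . A]}), then GOTO on every symbol after a dot until no new states appear). It has 15 states:
  I0: { [A → . E e num], [A → . n num num], [A' → . A], [E → . f e], [E → . n A], [E → . num ) f], [E → . num A], [E → . num] }  — shift
  I1: { [A' → A .] }  — accept
  I2: { [A → E . e num] }  — shift
  I3: { [E → f . e] }  — shift
  I4: { [A → . E e num], [A → . n num num], [A → n . num num], [E → . f e], [E → . n A], [E → . num ) f], [E → . num A], [E → . num], [E → n . A] }  — shift
  I5: { [A → . E e num], [A → . n num num], [E → . f e], [E → . n A], [E → . num ) f], [E → . num A], [E → . num], [E → num . ) f], [E → num . A], [E → num .] }  — shift, reduce
  I6: { [E → num ) . f] }  — shift
  I7: { [E → num A .] }  — reduce
  I8: { [E → num ) f .] }  — reduce
  I9: { [E → n A .] }  — reduce
  I10: { [A → . E e num], [A → . n num num], [A → n num . num], [E → . f e], [E → . n A], [E → . num ) f], [E → . num A], [E → . num], [E → num . ) f], [E → num . A], [E → num .] }  — shift, reduce
  I11: { [A → . E e num], [A → . n num num], [A → n num num .], [E → . f e], [E → . n A], [E → . num ) f], [E → . num A], [E → . num], [E → num . ) f], [E → num . A], [E → num .] }  — shift, 2 reduces
  I12: { [E → f e .] }  — reduce
  I13: { [A → E e . num] }  — shift
  I14: { [A → E e num .] }  — reduce

I11 contains complete items [A → n num num .], [E → num .] — reduce-reduce conflict.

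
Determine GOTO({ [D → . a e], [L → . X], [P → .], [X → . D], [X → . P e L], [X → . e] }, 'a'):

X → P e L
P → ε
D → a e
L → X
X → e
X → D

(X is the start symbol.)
GOTO(I, 'a') = CLOSURE({ [A → αX.β] : [A → α.Xβ] ∈ I, X = 'a' })

Items with dot before 'a', with the dot advanced:
  [D → . a e] → [D → a . e]
Closure adds nothing (no advanced item has the dot before a non-terminal).

GOTO = { [D → a . e] }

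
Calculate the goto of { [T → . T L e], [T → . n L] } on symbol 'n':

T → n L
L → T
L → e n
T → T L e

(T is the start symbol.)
GOTO(I, 'n') = CLOSURE({ [A → αX.β] : [A → α.Xβ] ∈ I, X = 'n' })

Items with dot before 'n', with the dot advanced:
  [T → . n L] → [T → n . L]
Closure of the advanced items:
  [T → n . L] has the dot before L: add [L → . T], [L → . e n]
  [L → . T] has the dot before T: add [T → . n L], [T → . T L e]

GOTO = { [L → . T], [L → . e n], [T → . T L e], [T → . n L], [T → n . L] }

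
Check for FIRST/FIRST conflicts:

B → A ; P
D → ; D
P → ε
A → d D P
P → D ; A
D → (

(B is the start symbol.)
FIRST sets of the non-terminals at (or reachable through a nullable prefix from) the front of some alternative:
  FIRST(D) = { '(', ';' }

Productions for D:
  D → ; D: FIRST = { ';' }
  D → (: FIRST = { '(' }
Productions for P:
  P → ε: FIRST = { ε }
  P → D ; A: FIRST = { '(', ';' }
B, A have only one production, so no FIRST/FIRST conflict is possible there.

All alternatives of each non-terminal have pairwise disjoint FIRST sets.

Answer: No FIRST/FIRST conflicts.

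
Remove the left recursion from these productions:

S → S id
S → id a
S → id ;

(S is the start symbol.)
S → id a S'
S → id ; S'
S' → id S'
S' → ε

S is directly left-recursive. The standard transformation for
  A → A α₁ | ... | A α_m | β₁ | ... | β_n
is
  A  → β₁ A' | ... | β_n A'
  A' → α₁ A' | ... | α_m A' | ε

S → id a becomes S → id a S'
S → id ; becomes S → id ; S'
S → S id becomes S' → id S'
Add S' → ε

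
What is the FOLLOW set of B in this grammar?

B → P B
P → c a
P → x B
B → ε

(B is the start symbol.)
B is the start symbol, so $ ∈ FOLLOW(B).
In B → P B: B is at the end; this adds FOLLOW(B) to itself — nothing new
In P → x B: B is at the end, add FOLLOW(P)

The FOLLOW sets referred to above (computed the same way, to a fixed point):
  FOLLOW(P) = { $, 'c', 'x' }

Taking the union: FOLLOW(B) = { $, 'c', 'x' }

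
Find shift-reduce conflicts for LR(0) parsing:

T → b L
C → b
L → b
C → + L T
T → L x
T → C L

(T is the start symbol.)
Yes — I5: [C → b .] vs [L → . b]

A shift-reduce conflict occurs when an LR(0) state has both:
  - a complete (reduce) item [A → α .] (dot at the end), and
  - a shift item [B → β . c γ] (dot before a terminal).

Augment with T' → T and build the canonical LR(0) collection (I0 = CLOSURE({[T' → . T]}), then GOTO on every symbol after a dot until no new states appear). It has 12 states:
  I0: { [C → . + L T], [C → . b], [L → . b], [T → . C L], [T → . L x], [T → . b L], [T' → . T] }  — shift
  I1: { [C → + . L T], [L → . b] }  — shift
  I2: { [L → . b], [T → C . L] }  — shift
  I3: { [T → L . x] }  — shift
  I4: { [T' → T .] }  — accept
  I5: { [C → b .], [L → . b], [L → b .], [T → b . L] }  — shift, 2 reduces
  I6: { [T → b L .] }  — reduce
  I7: { [L → b .] }  — reduce
  I8: { [T → L x .] }  — reduce
  I9: { [T → C L .] }  — reduce
  I10: { [C → + L . T], [C → . + L T], [C → . b], [L → . b], [T → . C L], [T → . L x], [T → . b L] }  — shift
  I11: { [C → + L T .] }  — reduce

I5 contains reduce items [C → b .], [L → b .] and shift item [L → . b] — shift-reduce conflict.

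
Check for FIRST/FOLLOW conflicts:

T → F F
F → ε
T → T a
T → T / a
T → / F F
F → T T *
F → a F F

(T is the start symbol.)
Yes. T → T a with FOLLOW(T) on { '*', '/', 'a' }; T → T '/' a with FOLLOW(T) on { '*', '/', 'a' }; T → '/' F F with FOLLOW(T) on { '/' }; F → T T '*' with FOLLOW(F) on { '*', '/', 'a' }; F → a F F with FOLLOW(F) on { 'a' }

A FIRST/FOLLOW conflict occurs when a non-terminal N has a nullable alternative N → β (β ⇒* ε) and another alternative N → α with FIRST(α) ∩ FOLLOW(N) ≠ ∅: on such a lookahead the parser cannot decide between expanding α and letting N vanish via β.

Nullable non-terminals: F, T.
FIRST sets used below: FIRST(T) = { '*', '/', 'a', ε }, FIRST(F) = { '*', '/', 'a', ε }

F: nullable alternative(s) F → ε; FOLLOW(F) = { $, '*', '/', 'a' }
  F → ε: FIRST \ {ε} = { } — this is the only nullable alternative, skip
  F → T T *: FIRST \ {ε} = { '*', '/', 'a' } — overlaps FOLLOW(F) on { '*', '/', 'a' }: CONFLICT
  F → a F F: FIRST \ {ε} = { 'a' } — overlaps FOLLOW(F) on { 'a' }: CONFLICT

T: nullable alternative(s) T → F F; FOLLOW(T) = { $, '*', '/', 'a' }
  T → F F: FIRST \ {ε} = { '*', '/', 'a' } — this is the only nullable alternative, skip
  T → T a: FIRST \ {ε} = { '*', '/', 'a' } — overlaps FOLLOW(T) on { '*', '/', 'a' }: CONFLICT
  T → T / a: FIRST \ {ε} = { '*', '/', 'a' } — overlaps FOLLOW(T) on { '*', '/', 'a' }: CONFLICT
  T → / F F: FIRST \ {ε} = { '/' } — overlaps FOLLOW(T) on { '/' }: CONFLICT

So the grammar has 5 FIRST/FOLLOW conflicts (marked CONFLICT above).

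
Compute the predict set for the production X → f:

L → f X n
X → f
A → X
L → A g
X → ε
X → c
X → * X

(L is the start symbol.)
{ 'f' }

PREDICT(X → f) = (FIRST(RHS) \ {ε}) ∪ (FOLLOW(X) if ε ∈ FIRST(RHS), i.e. RHS ⇒* ε)
FIRST(f) = { 'f' }
ε ∉ FIRST(f), so FOLLOW(X) is not added.
PREDICT(X → f) = { 'f' }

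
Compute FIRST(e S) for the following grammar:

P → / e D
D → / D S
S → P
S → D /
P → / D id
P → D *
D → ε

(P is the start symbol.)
To compute FIRST(e S), process the symbols left to right:
Symbol e is a terminal. Add 'e' and stop.
FIRST(e S) = { 'e' }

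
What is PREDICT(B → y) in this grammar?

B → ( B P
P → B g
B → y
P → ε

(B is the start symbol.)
PREDICT(B → y) = (FIRST(RHS) \ {ε}) ∪ (FOLLOW(B) if ε ∈ FIRST(RHS), i.e. RHS ⇒* ε)
FIRST(y) = { 'y' }
ε ∉ FIRST(y), so FOLLOW(B) is not added.
PREDICT(B → y) = { 'y' }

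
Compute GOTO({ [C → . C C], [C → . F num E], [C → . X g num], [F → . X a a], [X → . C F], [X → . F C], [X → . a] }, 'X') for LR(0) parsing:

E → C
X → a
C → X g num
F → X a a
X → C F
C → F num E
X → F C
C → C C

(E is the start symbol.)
{ [C → X . g num], [F → X . a a] }

GOTO(I, 'X') = CLOSURE({ [A → αX.β] : [A → α.Xβ] ∈ I, X = 'X' })

Items with dot before 'X', with the dot advanced:
  [C → . X g num] → [C → X . g num]
  [F → . X a a] → [F → X . a a]
Closure adds nothing (no advanced item has the dot before a non-terminal).

GOTO = { [C → X . g num], [F → X . a a] }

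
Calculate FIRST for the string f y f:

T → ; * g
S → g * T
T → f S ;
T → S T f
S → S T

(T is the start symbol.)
To compute FIRST(f y f), process the symbols left to right:
Symbol f is a terminal. Add 'f' and stop.
FIRST(f y f) = { 'f' }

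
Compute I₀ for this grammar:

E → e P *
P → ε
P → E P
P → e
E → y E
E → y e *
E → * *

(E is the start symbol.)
{ [E → . * *], [E → . e P *], [E → . y E], [E → . y e *], [E' → . E] }

First, augment the grammar with E' → E
I₀ = CLOSURE({ [E' → . E] }):
  [E' → . E] has the dot before E: add [E → . e P *], [E → . y E], [E → . y e *], [E → . * *]
No further items can be added.

I₀ = { [E → . * *], [E → . e P *], [E → . y E], [E → . y e *], [E' → . E] }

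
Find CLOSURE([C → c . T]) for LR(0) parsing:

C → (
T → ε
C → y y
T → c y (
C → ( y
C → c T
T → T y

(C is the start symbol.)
Start with: [C → c . T]
  [C → c . T] has the dot before T: add [T → .], [T → . c y (], [T → . T y]
No further items can be added.

CLOSURE = { [C → c . T], [T → . T y], [T → . c y (], [T → .] }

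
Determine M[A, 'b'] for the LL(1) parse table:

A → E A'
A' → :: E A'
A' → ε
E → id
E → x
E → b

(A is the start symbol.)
To find M[A, 'b'], we find productions for A where 'b' is in the predict set (PREDICT(N → α) = (FIRST(α) \ {ε}) ∪ (FOLLOW(N) if α ⇒* ε)).

Relevant sets:
  FIRST(E) = { 'b', 'id', 'x' }

A → E A': PREDICT = { 'b', 'id', 'x' }
  'b' is in predict set, so this production goes in M[A, 'b']

M[A, 'b'] = A → E A'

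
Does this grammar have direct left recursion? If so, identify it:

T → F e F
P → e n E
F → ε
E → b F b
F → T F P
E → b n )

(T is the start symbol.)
T → F e F: starts with F
P → e n E: starts with e
F → ε: starts with ε
E → b F b: starts with b
F → T F P: starts with T
E → b n ): starts with b

No direct left recursion found.

Answer: No direct left recursion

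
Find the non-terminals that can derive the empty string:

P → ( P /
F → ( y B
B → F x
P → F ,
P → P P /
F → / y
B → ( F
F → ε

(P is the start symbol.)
ε-productions: F → ε
So F is immediately nullable.
No further non-terminal can be added: every production for the remaining non-terminals contains a terminal or a non-nullable non-terminal.
Nullable = { 'F' }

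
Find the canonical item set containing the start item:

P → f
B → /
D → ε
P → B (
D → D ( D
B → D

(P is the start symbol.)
First, augment the grammar with P' → P
I₀ = CLOSURE({ [P' → . P] }):
  [P' → . P] has the dot before P: add [P → . f], [P → . B (]
  [P → . B (] has the dot before B: add [B → . /], [B → . D]
  [B → . D] has the dot before D: add [D → .], [D → . D ( D]
No further items can be added.

I₀ = { [B → . /], [B → . D], [D → . D ( D], [D → .], [P → . B (], [P → . f], [P' → . P] }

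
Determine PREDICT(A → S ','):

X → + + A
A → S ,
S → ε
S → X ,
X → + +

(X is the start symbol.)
PREDICT(A → S ',') = (FIRST(RHS) \ {ε}) ∪ (FOLLOW(A) if ε ∈ FIRST(RHS), i.e. RHS ⇒* ε)
FIRST(S) = { '+', ε }
FIRST(S ',') = { '+', ',' }
ε ∉ FIRST(S ','), so FOLLOW(A) is not added.
PREDICT(A → S ',') = { '+', ',' }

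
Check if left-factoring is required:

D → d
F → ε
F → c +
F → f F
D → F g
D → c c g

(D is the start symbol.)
No, left-factoring is not needed

Left-factoring is needed when two productions for the same non-terminal
share a common prefix on the right-hand side.

Productions for D:
  D → d
  D → F g
  D → c c g
Productions for F:
  F → ε
  F → c +
  F → f F

No common prefixes found.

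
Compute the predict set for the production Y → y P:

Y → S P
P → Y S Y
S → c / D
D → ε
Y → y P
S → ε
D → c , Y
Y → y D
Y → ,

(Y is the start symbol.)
PREDICT(Y → y P) = (FIRST(RHS) \ {ε}) ∪ (FOLLOW(Y) if ε ∈ FIRST(RHS), i.e. RHS ⇒* ε)
FIRST(y P) = { 'y' }
ε ∉ FIRST(y P), so FOLLOW(Y) is not added.
PREDICT(Y → y P) = { 'y' }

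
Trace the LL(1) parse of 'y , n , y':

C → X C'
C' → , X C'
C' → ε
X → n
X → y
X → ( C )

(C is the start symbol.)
LL(1) parsing maintains a stack (initially the start symbol over $) and the input. At each step: if the stack top is a terminal, match it against the current input token; if it is a non-terminal N, replace it with the RHS of M[N, lookahead] (the unique production whose predict set contains the lookahead).

Stack is shown with the top on the left.

Stack     Input        Action
-----------------------------
C $       y , n , y $  output C → X C'
X C' $    y , n , y $  output X → y
y C' $    y , n , y $  match 'y'
C' $      , n , y $    output C' → , X C'
, X C' $  , n , y $    match ','
X C' $    n , y $      output X → n
n C' $    n , y $      match 'n'
C' $      , y $        output C' → , X C'
, X C' $  , y $        match ','
X C' $    y $          output X → y
y C' $    y $          match 'y'
C' $      $            output C' → ε
$         $            accept

The string is accepted.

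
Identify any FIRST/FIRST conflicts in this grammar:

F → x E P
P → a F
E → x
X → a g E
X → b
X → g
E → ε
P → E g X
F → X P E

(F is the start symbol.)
No FIRST/FIRST conflicts.

A FIRST/FIRST conflict occurs when two productions N → α and N → β for the same non-terminal have FIRST(α) ∩ FIRST(β) ≠ ∅ (with ε ∈ FIRST of a nullable right-hand side, so two nullable alternatives also conflict).

FIRST sets of the non-terminals at (or reachable through a nullable prefix from) the front of some alternative:
  FIRST(X) = { 'a', 'b', 'g' }
  FIRST(E) = { 'x', ε }

Productions for F:
  F → x E P: FIRST = { 'x' }
  F → X P E: FIRST = { 'a', 'b', 'g' }
Productions for P:
  P → a F: FIRST = { 'a' }
  P → E g X: FIRST = { 'g', 'x' }
Productions for E:
  E → x: FIRST = { 'x' }
  E → ε: FIRST = { ε }
Productions for X:
  X → a g E: FIRST = { 'a' }
  X → b: FIRST = { 'b' }
  X → g: FIRST = { 'g' }

All alternatives of each non-terminal have pairwise disjoint FIRST sets.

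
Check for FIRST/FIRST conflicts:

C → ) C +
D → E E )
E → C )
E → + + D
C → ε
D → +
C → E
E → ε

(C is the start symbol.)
FIRST sets of the non-terminals at (or reachable through a nullable prefix from) the front of some alternative:
  FIRST(E) = { ')', '+', ε }
  FIRST(C) = { ')', '+', ε }

Productions for C:
  C → ) C +: FIRST = { ')' }
  C → ε: FIRST = { ε }
  C → E: FIRST = { ')', '+', ε }
Productions for D:
  D → E E ): FIRST = { ')', '+' }
  D → +: FIRST = { '+' }
Productions for E:
  E → C ): FIRST = { ')', '+' }
  E → + + D: FIRST = { '+' }
  E → ε: FIRST = { ε }

Conflict for C: C → ) C + and C → E
  Overlap: { ')' }
Conflict for C: C → ε and C → E
  Overlap: { ε }
Conflict for D: D → E E ) and D → +
  Overlap: { '+' }
Conflict for E: E → C ) and E → + + D
  Overlap: { '+' }

Answer: Yes. C → ')' C '+' / C → E on { ')' }; C → ε / C → E on { ε }; D → E E ')' / D → '+' on { '+' }; E → C ')' / E → '+' '+' D on { '+' }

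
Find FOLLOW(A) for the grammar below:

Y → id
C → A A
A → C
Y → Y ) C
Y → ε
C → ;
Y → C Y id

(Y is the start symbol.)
To compute FOLLOW(A), find every occurrence of A on a right-hand side N → α A β: add FIRST(β) \ {ε}, and if β is empty or nullable also add FOLLOW(N). Iterate to a fixed point.

In C → A A: A is followed by A, add FIRST(A) \ {ε} = { ';' }
In C → A A: A is at the end, add FOLLOW(C)

The FOLLOW sets referred to above (computed the same way, to a fixed point):
  FOLLOW(C) = { $, ')', ';', 'id' }

Taking the union: FOLLOW(A) = { $, ')', ';', 'id' }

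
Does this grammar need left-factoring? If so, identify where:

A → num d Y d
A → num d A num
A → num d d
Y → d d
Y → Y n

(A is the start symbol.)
Left-factoring is needed when two productions for the same non-terminal
share a common prefix on the right-hand side.

Productions for A:
  A → num d Y d
  A → num d A num
  A → num d d
Productions for Y:
  Y → d d
  Y → Y n

Found common prefix 'num d' in productions for A

Answer: Yes, A has productions with common prefix 'num d'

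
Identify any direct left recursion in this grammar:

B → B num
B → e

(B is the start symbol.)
B → B num: LEFT RECURSIVE (starts with B)
B → e: starts with e

The grammar has direct left recursion on: B.

Answer: Yes, B is left-recursive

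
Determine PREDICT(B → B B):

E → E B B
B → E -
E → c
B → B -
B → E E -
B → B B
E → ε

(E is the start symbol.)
{ '-', 'c' }

PREDICT(B → B B) = (FIRST(RHS) \ {ε}) ∪ (FOLLOW(B) if ε ∈ FIRST(RHS), i.e. RHS ⇒* ε)
FIRST(B) = { '-', 'c' }
FIRST(B B) = { '-', 'c' }
ε ∉ FIRST(B B), so FOLLOW(B) is not added.
PREDICT(B → B B) = { '-', 'c' }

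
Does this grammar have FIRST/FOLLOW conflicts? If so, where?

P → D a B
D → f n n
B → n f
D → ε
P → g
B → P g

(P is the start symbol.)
A FIRST/FOLLOW conflict occurs when a non-terminal N has a nullable alternative N → β (β ⇒* ε) and another alternative N → α with FIRST(α) ∩ FOLLOW(N) ≠ ∅: on such a lookahead the parser cannot decide between expanding α and letting N vanish via β.

Nullable non-terminals: D.

D: nullable alternative(s) D → ε; FOLLOW(D) = { 'a' }
  D → f n n: FIRST \ {ε} = { 'f' } — disjoint from FOLLOW(D)
  D → ε: FIRST \ {ε} = { } — this is the only nullable alternative, skip

B, P have no nullable alternative, so no FIRST/FOLLOW check is needed there.

No FIRST/FOLLOW conflicts found.

Answer: No FIRST/FOLLOW conflicts.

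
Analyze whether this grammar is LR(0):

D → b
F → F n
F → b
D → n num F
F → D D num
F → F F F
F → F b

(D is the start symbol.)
No. Shift-reduce conflict between [D → n num F .] and [D → . b]

Augment with D' → D and build the canonical LR(0) collection (I0 = CLOSURE({[D' → . D]}), then GOTO on every symbol after a dot until no new states appear). It has 14 states:
  I0: { [D → . b], [D → . n num F], [D' → . D] }  — shift
  I1: { [D' → D .] }  — accept
  I2: { [D → b .] }  — reduce
  I3: { [D → n . num F] }  — shift
  I4: { [D → . b], [D → . n num F], [D → n num . F], [F → . D D num], [F → . F F F], [F → . F b], [F → . F n], [F → . b] }  — shift
  I5: { [D → . b], [D → . n num F], [F → D . D num] }  — shift
  I6: { [D → . b], [D → . n num F], [D → n num F .], [F → . D D num], [F → . F F F], [F → . F b], [F → . F n], [F → . b], [F → F . F F], [F → F . b], [F → F . n] }  — shift, reduce
  I7: { [D → b .], [F → b .] }  — 2 reduces
  I8: { [D → . b], [D → . n num F], [F → . D D num], [F → . F F F], [F → . F b], [F → . F n], [F → . b], [F → F . F F], [F → F . b], [F → F . n], [F → F F . F] }  — shift
  I9: { [D → b .], [F → F b .], [F → b .] }  — 3 reduces
  I10: { [D → n . num F], [F → F n .] }  — shift, reduce
  I11: { [D → . b], [D → . n num F], [F → . D D num], [F → . F F F], [F → . F b], [F → . F n], [F → . b], [F → F . F F], [F → F . b], [F → F . n], [F → F F . F], [F → F F F .] }  — shift, reduce
  I12: { [F → D D . num] }  — shift
  I13: { [F → D D num .] }  — reduce

Conflict in state I6:
  Shift-reduce conflict between [D → n num F .] and [D → . b]
So the grammar is NOT LR(0).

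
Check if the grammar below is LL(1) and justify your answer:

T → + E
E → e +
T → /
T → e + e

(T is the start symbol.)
A grammar is LL(1) if for each non-terminal N with multiple productions, the predict sets of those productions are pairwise disjoint, where PREDICT(N → α) = (FIRST(α) \ {ε}) ∪ (FOLLOW(N) if α ⇒* ε).

For T:
  PREDICT(T → '+' E) = { '+' }
  PREDICT(T → '/') = { '/' }
  PREDICT(T → e '+' e) = { 'e' }
E has a single production, so nothing to check there.

All predict sets are disjoint. The grammar IS LL(1).

Answer: Yes, the grammar is LL(1).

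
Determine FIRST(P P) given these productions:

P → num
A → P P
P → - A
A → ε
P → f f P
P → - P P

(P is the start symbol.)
{ '-', 'f', 'num' }

FIRST sets of the non-terminals involved (from the grammar, by fixed-point iteration):
  FIRST(P) = { '-', 'f', 'num' }

To compute FIRST(P P), process the symbols left to right:
Symbol P is a non-terminal. Add FIRST(P) \ {ε} = { '-', 'f', 'num' }
P is not nullable (ε ∉ FIRST(P)), so stop here.
FIRST(P P) = { '-', 'f', 'num' }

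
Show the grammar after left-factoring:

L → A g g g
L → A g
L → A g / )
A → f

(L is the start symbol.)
L → A g L'
L' → g g
L' → ε
L' → / )
A → f

Left-factoring transforms A → αβ₁ | αβ₂ into A → αA' and A' → β₁ | β₂
(α is the longest common prefix among the alternatives). Repeat until
no nonterminal has two alternatives with a common prefix.

Round 1: L has alternatives sharing prefix 'A g'. Introduce L': L → A g L'
  Add: L' → g g
  Add: L' → ε
  Add: L' → / )

No remaining common prefixes — done.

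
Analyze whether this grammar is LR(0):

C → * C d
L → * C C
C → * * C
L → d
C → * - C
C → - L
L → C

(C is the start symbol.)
No. Reduce-reduce conflict: [C → * - C .] and [L → C .]

A grammar is LR(0) if no state in the canonical LR(0) collection has:
  - both a shift item (dot before a terminal) and a complete item (shift-reduce conflict), or
  - two or more complete items (reduce-reduce conflict; the accept item [C' → C .] counts as a complete item here).

Augment with C' → C and build the canonical LR(0) collection (I0 = CLOSURE({[C' → . C]}), then GOTO on every symbol after a dot until no new states appear). It has 16 states:
  I0: { [C → . * * C], [C → . * - C], [C → . * C d], [C → . - L], [C' → . C] }  — shift
  I1: { [C → * . * C], [C → * . - C], [C → * . C d], [C → . * * C], [C → . * - C], [C → . * C d], [C → . - L] }  — shift
  I2: { [C → - . L], [C → . * * C], [C → . * - C], [C → . * C d], [C → . - L], [L → . * C C], [L → . C], [L → . d] }  — shift
  I3: { [C' → C .] }  — accept
  I4: { [C → * . * C], [C → * . - C], [C → * . C d], [C → . * * C], [C → . * - C], [C → . * C d], [C → . - L], [L → * . C C] }  — shift
  I5: { [L → C .] }  — reduce
  I6: { [C → - L .] }  — reduce
  I7: { [L → d .] }  — reduce
  I8: { [C → * * . C], [C → * . * C], [C → * . - C], [C → * . C d], [C → . * * C], [C → . * - C], [C → . * C d], [C → . - L] }  — shift
  I9: { [C → * - . C], [C → - . L], [C → . * * C], [C → . * - C], [C → . * C d], [C → . - L], [L → . * C C], [L → . C], [L → . d] }  — shift
  I10: { [C → * C . d], [C → . * * C], [C → . * - C], [C → . * C d], [C → . - L], [L → * C . C] }  — shift
  I11: { [L → * C C .] }  — reduce
  I12: { [C → * C d .] }  — reduce
  I13: { [C → * - C .], [L → C .] }  — 2 reduces
  I14: { [C → * * C .], [C → * C . d] }  — shift, reduce
  I15: { [C → * C . d] }  — shift

Conflict in state I13:
  Reduce-reduce conflict: [C → * - C .] and [L → C .]
So the grammar is NOT LR(0).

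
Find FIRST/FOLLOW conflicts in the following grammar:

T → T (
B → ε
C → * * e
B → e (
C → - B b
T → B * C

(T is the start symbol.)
No FIRST/FOLLOW conflicts.

Nullable non-terminals: B.

B: nullable alternative(s) B → ε; FOLLOW(B) = { '*', 'b' }
  B → ε: FIRST \ {ε} = { } — this is the only nullable alternative, skip
  B → e (: FIRST \ {ε} = { 'e' } — disjoint from FOLLOW(B)

C, T have no nullable alternative, so no FIRST/FOLLOW check is needed there.

No FIRST/FOLLOW conflicts found.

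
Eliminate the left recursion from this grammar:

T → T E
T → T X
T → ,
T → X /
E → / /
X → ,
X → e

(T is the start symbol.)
T is directly left-recursive. The standard transformation for
  A → A α₁ | ... | A α_m | β₁ | ... | β_n
is
  A  → β₁ A' | ... | β_n A'
  A' → α₁ A' | ... | α_m A' | ε

T → , becomes T → , T'
T → X / becomes T → X / T'
T → T E becomes T' → E T'
T → T X becomes T' → X T'
Add T' → ε

Productions for other non-terminals are unchanged:
  E → / /
  X → ,
  X → e

Resulting grammar:
T → , T'
T → X / T'
T' → E T'
T' → X T'
T' → ε
E → / /
X → ,
X → e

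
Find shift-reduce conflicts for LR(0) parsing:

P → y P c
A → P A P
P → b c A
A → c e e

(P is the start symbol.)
No shift-reduce conflicts

Augment with P' → P and build the canonical LR(0) collection (I0 = CLOSURE({[P' → . P]}), then GOTO on every symbol after a dot until no new states appear). It has 14 states:
  I0: { [P → . b c A], [P → . y P c], [P' → . P] }  — shift
  I1: { [P' → P .] }  — accept
  I2: { [P → b . c A] }  — shift
  I3: { [P → . b c A], [P → . y P c], [P → y . P c] }  — shift
  I4: { [P → y P . c] }  — shift
  I5: { [P → y P c .] }  — reduce
  I6: { [A → . P A P], [A → . c e e], [P → . b c A], [P → . y P c], [P → b c . A] }  — shift
  I7: { [P → b c A .] }  — reduce
  I8: { [A → . P A P], [A → . c e e], [A → P . A P], [P → . b c A], [P → . y P c] }  — shift
  I9: { [A → c . e e] }  — shift
  I10: { [A → c e . e] }  — shift
  I11: { [A → c e e .] }  — reduce
  I12: { [A → P A . P], [P → . b c A], [P → . y P c] }  — shift
  I13: { [A → P A P .] }  — reduce

No state contains both a complete item and a shift item.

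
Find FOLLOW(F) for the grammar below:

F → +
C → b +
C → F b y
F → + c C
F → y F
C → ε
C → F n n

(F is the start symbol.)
F is the start symbol, so $ ∈ FOLLOW(F).
In C → F b y: F is followed by b y, add FIRST(b y) \ {ε} = { 'b' }
In F → y F: F is at the end; this adds FOLLOW(F) to itself — nothing new
In C → F n n: F is followed by n n, add FIRST(n n) \ {ε} = { 'n' }

Taking the union: FOLLOW(F) = { $, 'b', 'n' }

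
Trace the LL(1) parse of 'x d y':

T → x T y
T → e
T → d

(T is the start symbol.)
LL(1) parsing maintains a stack (initially the start symbol over $) and the input. At each step: if the stack top is a terminal, match it against the current input token; if it is a non-terminal N, replace it with the RHS of M[N, lookahead] (the unique production whose predict set contains the lookahead).

Stack is shown with the top on the left.

Stack    Input    Action
------------------------
T $      x d y $  output T → x T y
x T y $  x d y $  match 'x'
T y $    d y $    output T → d
d y $    d y $    match 'd'
y $      y $      match 'y'
$        $        accept

The string is accepted.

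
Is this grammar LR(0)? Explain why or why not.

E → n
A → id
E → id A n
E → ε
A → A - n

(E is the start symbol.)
Augment with E' → E and build the canonical LR(0) collection (I0 = CLOSURE({[E' → . E]}), then GOTO on every symbol after a dot until no new states appear). It has 9 states:
  I0: { [E → . id A n], [E → . n], [E → .], [E' → . E] }  — shift, reduce
  I1: { [E' → E .] }  — accept
  I2: { [A → . A - n], [A → . id], [E → id . A n] }  — shift
  I3: { [E → n .] }  — reduce
  I4: { [A → A . - n], [E → id A . n] }  — shift
  I5: { [A → id .] }  — reduce
  I6: { [A → A - . n] }  — shift
  I7: { [E → id A n .] }  — reduce
  I8: { [A → A - n .] }  — reduce

Conflict in state I0:
  Shift-reduce conflict between [E → .] and [E → . id A n]
So the grammar is NOT LR(0).

Answer: No. Shift-reduce conflict between [E → .] and [E → . id A n]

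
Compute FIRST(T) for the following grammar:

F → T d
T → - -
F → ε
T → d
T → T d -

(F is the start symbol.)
From T → - -:
  - '-' is a terminal: add '-' and stop
From T → d:
  - d is a terminal: add 'd' and stop
From T → T d -:
  - T is the symbol being defined: contributes nothing new
    T is not nullable, so stop

Collecting: FIRST(T) = { '-', 'd' }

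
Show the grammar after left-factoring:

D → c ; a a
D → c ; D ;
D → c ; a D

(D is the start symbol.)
Left-factoring transforms A → αβ₁ | αβ₂ into A → αA' and A' → β₁ | β₂
(α is the longest common prefix among the alternatives). Repeat until
no nonterminal has two alternatives with a common prefix.

Round 1: D has alternatives sharing prefix 'c ;'. Introduce D': D → c ; D'
  Add: D' → a a
  Add: D' → D ;
  Add: D' → a D

Round 2: D' has alternatives sharing prefix 'a'. Introduce D'': D' → a D''
  Add: D'' → a
  Add: D'' → D

No remaining common prefixes — done.

Resulting grammar:
D → c ; D'
D' → a D''
D'' → a
D'' → D
D' → D ;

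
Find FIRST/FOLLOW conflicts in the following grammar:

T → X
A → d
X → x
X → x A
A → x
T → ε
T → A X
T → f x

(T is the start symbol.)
A FIRST/FOLLOW conflict occurs when a non-terminal N has a nullable alternative N → β (β ⇒* ε) and another alternative N → α with FIRST(α) ∩ FOLLOW(N) ≠ ∅: on such a lookahead the parser cannot decide between expanding α and letting N vanish via β.

Nullable non-terminals: T.
FIRST sets used below: FIRST(X) = { 'x' }, FIRST(A) = { 'd', 'x' }

T: nullable alternative(s) T → ε; FOLLOW(T) = { $ }
  T → X: FIRST \ {ε} = { 'x' } — disjoint from FOLLOW(T)
  T → ε: FIRST \ {ε} = { } — this is the only nullable alternative, skip
  T → A X: FIRST \ {ε} = { 'd', 'x' } — disjoint from FOLLOW(T)
  T → f x: FIRST \ {ε} = { 'f' } — disjoint from FOLLOW(T)

A, X have no nullable alternative, so no FIRST/FOLLOW check is needed there.

No FIRST/FOLLOW conflicts found.

Answer: No FIRST/FOLLOW conflicts.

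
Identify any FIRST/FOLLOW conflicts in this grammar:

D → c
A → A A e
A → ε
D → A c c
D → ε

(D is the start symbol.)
Yes. A → A A e with FOLLOW(A) on { 'e' }

Nullable non-terminals: A, D.
FIRST sets used below: FIRST(A) = { 'e', ε }

A: nullable alternative(s) A → ε; FOLLOW(A) = { 'c', 'e' }
  A → A A e: FIRST \ {ε} = { 'e' } — overlaps FOLLOW(A) on { 'e' }: CONFLICT
  A → ε: FIRST \ {ε} = { } — this is the only nullable alternative, skip

D: nullable alternative(s) D → ε; FOLLOW(D) = { $ }
  D → c: FIRST \ {ε} = { 'c' } — disjoint from FOLLOW(D)
  D → A c c: FIRST \ {ε} = { 'c', 'e' } — disjoint from FOLLOW(D)
  D → ε: FIRST \ {ε} = { } — this is the only nullable alternative, skip

So the grammar has 1 FIRST/FOLLOW conflict (marked CONFLICT above).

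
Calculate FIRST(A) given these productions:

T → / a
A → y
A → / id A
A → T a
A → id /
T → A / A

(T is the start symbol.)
FIRST sets of the other non-terminals involved (by the same procedure, iterated to a fixed point):
  FIRST(T) = { '/', 'id', 'y' }

From A → y:
  - y is a terminal: add 'y' and stop
From A → / id A:
  - '/' is a terminal: add '/' and stop
From A → T a:
  - T is a non-terminal: add FIRST(T) \ {ε} = { '/', 'id', 'y' }
    T is not nullable, so stop
From A → id /:
  - id is a terminal: add 'id' and stop

Collecting: FIRST(A) = { '/', 'id', 'y' }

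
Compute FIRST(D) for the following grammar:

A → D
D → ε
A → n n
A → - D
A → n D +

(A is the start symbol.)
To compute FIRST(D), examine every production with D on the left-hand side, reading each right-hand side left to right until a non-nullable symbol is reached.

From D → ε:
  - ε-production, so ε ∈ FIRST(D)

Collecting: FIRST(D) = { ε }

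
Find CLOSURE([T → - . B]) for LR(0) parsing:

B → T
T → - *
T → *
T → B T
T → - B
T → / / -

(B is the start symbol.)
{ [B → . T], [T → - . B], [T → . *], [T → . - *], [T → . - B], [T → . / / -], [T → . B T] }

Start with: [T → - . B]
  [T → - . B] has the dot before B: add [B → . T]
  [B → . T] has the dot before T: add [T → . - *], [T → . *], [T → . B T], [T → . - B], [T → . / / -]
No further items can be added.

CLOSURE = { [B → . T], [T → - . B], [T → . *], [T → . - *], [T → . - B], [T → . / / -], [T → . B T] }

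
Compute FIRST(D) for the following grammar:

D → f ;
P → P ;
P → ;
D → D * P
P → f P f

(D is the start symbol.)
To compute FIRST(D), examine every production with D on the left-hand side, reading each right-hand side left to right until a non-nullable symbol is reached.

From D → f ;:
  - f is a terminal: add 'f' and stop
From D → D * P:
  - D is the symbol being defined: contributes nothing new
    D is not nullable, so stop

Collecting: FIRST(D) = { 'f' }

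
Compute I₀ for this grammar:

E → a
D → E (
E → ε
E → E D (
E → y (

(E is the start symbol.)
{ [E → . E D (], [E → . a], [E → . y (], [E → .], [E' → . E] }

First, augment the grammar with E' → E
I₀ = CLOSURE({ [E' → . E] }):
  [E' → . E] has the dot before E: add [E → . a], [E → .], [E → . E D (], [E → . y (]
No further items can be added.

I₀ = { [E → . E D (], [E → . a], [E → . y (], [E → .], [E' → . E] }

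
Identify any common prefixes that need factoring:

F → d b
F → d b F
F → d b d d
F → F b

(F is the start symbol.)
Left-factoring is needed when two productions for the same non-terminal
share a common prefix on the right-hand side.

Productions for F:
  F → d b
  F → d b F
  F → d b d d
  F → F b

Found common prefix 'd b' in productions for F

Answer: Yes, F has productions with common prefix 'd b'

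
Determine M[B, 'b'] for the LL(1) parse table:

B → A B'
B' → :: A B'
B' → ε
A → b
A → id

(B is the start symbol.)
B → A B'

To find M[B, 'b'], we find productions for B where 'b' is in the predict set (PREDICT(N → α) = (FIRST(α) \ {ε}) ∪ (FOLLOW(N) if α ⇒* ε)).

Relevant sets:
  FIRST(A) = { 'b', 'id' }

B → A B': PREDICT = { 'b', 'id' }
  'b' is in predict set, so this production goes in M[B, 'b']

M[B, 'b'] = B → A B'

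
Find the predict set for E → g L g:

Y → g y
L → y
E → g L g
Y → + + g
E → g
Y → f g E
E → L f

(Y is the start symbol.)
PREDICT(E → g L g) = (FIRST(RHS) \ {ε}) ∪ (FOLLOW(E) if ε ∈ FIRST(RHS), i.e. RHS ⇒* ε)
FIRST(g L g) = { 'g' }
ε ∉ FIRST(g L g), so FOLLOW(E) is not added.
PREDICT(E → g L g) = { 'g' }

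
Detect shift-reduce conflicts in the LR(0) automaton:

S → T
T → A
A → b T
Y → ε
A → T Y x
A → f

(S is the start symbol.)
A shift-reduce conflict occurs when an LR(0) state has both:
  - a complete (reduce) item [A → α .] (dot at the end), and
  - a shift item [B → β . c γ] (dot before a terminal).

Augment with S' → S and build the canonical LR(0) collection (I0 = CLOSURE({[S' → . S]}), then GOTO on every symbol after a dot until no new states appear). It has 9 states:
  I0: { [A → . T Y x], [A → . b T], [A → . f], [S → . T], [S' → . S], [T → . A] }  — shift
  I1: { [T → A .] }  — reduce
  I2: { [S' → S .] }  — accept
  I3: { [A → T . Y x], [S → T .], [Y → .] }  — 2 reduces
  I4: { [A → . T Y x], [A → . b T], [A → . f], [A → b . T], [T → . A] }  — shift
  I5: { [A → f .] }  — reduce
  I6: { [A → T . Y x], [A → b T .], [Y → .] }  — 2 reduces
  I7: { [A → T Y . x] }  — shift
  I8: { [A → T Y x .] }  — reduce

No state contains both a complete item and a shift item.

Answer: No shift-reduce conflicts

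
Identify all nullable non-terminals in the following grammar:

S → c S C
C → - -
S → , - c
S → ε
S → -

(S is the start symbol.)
{ 'S' }

A non-terminal is nullable if it can derive ε (the empty string): either it has an ε-production, or it has a production whose right-hand side consists entirely of nullable non-terminals.

ε-productions: S → ε
So S is immediately nullable.
No further non-terminal can be added: every production for the remaining non-terminals contains a terminal or a non-nullable non-terminal.
Nullable = { 'S' }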